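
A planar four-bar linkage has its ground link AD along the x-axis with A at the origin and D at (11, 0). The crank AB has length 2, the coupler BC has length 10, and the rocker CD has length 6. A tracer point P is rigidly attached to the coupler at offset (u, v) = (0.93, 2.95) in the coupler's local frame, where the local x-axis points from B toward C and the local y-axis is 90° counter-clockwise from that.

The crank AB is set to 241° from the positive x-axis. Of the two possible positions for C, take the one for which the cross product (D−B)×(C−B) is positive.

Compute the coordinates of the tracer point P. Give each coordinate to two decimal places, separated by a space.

-2.05 1.15

A=(0,0), D=(11.00,0)
B = A + 2.00·(cos241°, sin241°) = (-0.9696, -1.7492)
|BD| = 12.0968
circle(B,10.00) ∩ circle(D,6.00): a=8.6937, h=4.9416
  candidates: C₊=(6.9182,4.3976) cross=59.777; C₋=(8.3473,-5.3817) cross=-59.777
  mode + wants cross > 0 → take C=(6.9182,4.3976) (cross=59.777)
ex = (C−B)/|BC| = (0.7888,0.6147); ey = (-0.6147,0.7888)
P = B + 0.93·ex + 2.95·ey = (-2.0494,1.1493)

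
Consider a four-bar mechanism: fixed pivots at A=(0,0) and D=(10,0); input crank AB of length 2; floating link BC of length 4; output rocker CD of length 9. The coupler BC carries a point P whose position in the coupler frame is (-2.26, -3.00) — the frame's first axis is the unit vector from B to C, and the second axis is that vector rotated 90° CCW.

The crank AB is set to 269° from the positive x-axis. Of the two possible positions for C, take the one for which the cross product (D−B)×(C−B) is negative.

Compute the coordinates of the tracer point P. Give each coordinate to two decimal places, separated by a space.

-3.78 -2.22

A=(0,0), D=(10.00,0)
B = A + 2.00·(cos269°, sin269°) = (-0.0349, -1.9997)
|BD| = 10.2322
circle(B,4.00) ∩ circle(D,9.00): a=1.9399, h=3.4981
  candidates: C₊=(1.1839,1.8101) cross=35.794; C₋=(2.5512,-5.0513) cross=-35.794
  mode - wants cross < 0 → take C=(2.5512,-5.0513) (cross=-35.794)
ex = (C−B)/|BC| = (0.6465,-0.7629); ey = (0.7629,0.6465)
P = B + -2.26·ex + -3.00·ey = (-3.7847,-2.2151)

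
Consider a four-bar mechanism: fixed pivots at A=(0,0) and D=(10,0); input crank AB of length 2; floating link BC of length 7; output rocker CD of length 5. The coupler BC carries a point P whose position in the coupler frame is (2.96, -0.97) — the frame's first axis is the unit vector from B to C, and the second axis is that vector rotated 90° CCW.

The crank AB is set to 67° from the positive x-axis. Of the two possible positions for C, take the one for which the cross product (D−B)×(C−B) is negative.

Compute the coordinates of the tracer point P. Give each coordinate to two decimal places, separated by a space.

2.30 -0.88

A=(0,0), D=(10.00,0)
B = A + 2.00·(cos67°, sin67°) = (0.7815, 1.8410)
|BD| = 9.4006
circle(B,7.00) ∩ circle(D,5.00): a=5.9768, h=3.6439
  candidates: C₊=(7.3561,4.2438) cross=34.254; C₋=(5.9289,-2.9028) cross=-34.254
  mode - wants cross < 0 → take C=(5.9289,-2.9028) (cross=-34.254)
ex = (C−B)/|BC| = (0.7354,-0.6777); ey = (0.6777,0.7354)
P = B + 2.96·ex + -0.97·ey = (2.3007,-0.8782)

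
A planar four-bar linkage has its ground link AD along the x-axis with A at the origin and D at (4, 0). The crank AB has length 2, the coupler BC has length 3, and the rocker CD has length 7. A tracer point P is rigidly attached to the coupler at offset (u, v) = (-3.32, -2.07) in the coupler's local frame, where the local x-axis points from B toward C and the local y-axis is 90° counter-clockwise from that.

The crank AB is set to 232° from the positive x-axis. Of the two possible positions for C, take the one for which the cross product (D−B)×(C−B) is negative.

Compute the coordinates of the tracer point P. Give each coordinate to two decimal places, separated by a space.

-3.23 1.79

A=(0,0), D=(4.00,0)
B = A + 2.00·(cos232°, sin232°) = (-1.2313, -1.5760)
|BD| = 5.4636
circle(B,3.00) ∩ circle(D,7.00): a=-0.9288, h=2.8526
  candidates: C₊=(-2.9435,0.8874) cross=15.585; C₋=(-1.2978,-4.5753) cross=-15.585
  mode - wants cross < 0 → take C=(-1.2978,-4.5753) (cross=-15.585)
ex = (C−B)/|BC| = (-0.0222,-0.9998); ey = (0.9998,-0.0222)
P = B + -3.32·ex + -2.07·ey = (-3.2272,1.7890)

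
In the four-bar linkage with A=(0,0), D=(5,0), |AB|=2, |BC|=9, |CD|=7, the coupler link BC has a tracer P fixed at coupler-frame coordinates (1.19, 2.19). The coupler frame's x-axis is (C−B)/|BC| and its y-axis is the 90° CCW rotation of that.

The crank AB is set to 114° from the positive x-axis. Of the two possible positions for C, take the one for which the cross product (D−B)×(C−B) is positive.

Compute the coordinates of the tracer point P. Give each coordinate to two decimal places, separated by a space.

-1.03 4.31

A=(0,0), D=(5.00,0)
B = A + 2.00·(cos114°, sin114°) = (-0.8135, 1.8271)
|BD| = 6.0938
circle(B,9.00) ∩ circle(D,7.00): a=5.6725, h=6.9873
  candidates: C₊=(6.6931,6.7922) cross=42.579; C₋=(2.5031,-6.5395) cross=-42.579
  mode + wants cross > 0 → take C=(6.6931,6.7922) (cross=42.579)
ex = (C−B)/|BC| = (0.8341,0.5517); ey = (-0.5517,0.8341)
P = B + 1.19·ex + 2.19·ey = (-1.0291,4.3102)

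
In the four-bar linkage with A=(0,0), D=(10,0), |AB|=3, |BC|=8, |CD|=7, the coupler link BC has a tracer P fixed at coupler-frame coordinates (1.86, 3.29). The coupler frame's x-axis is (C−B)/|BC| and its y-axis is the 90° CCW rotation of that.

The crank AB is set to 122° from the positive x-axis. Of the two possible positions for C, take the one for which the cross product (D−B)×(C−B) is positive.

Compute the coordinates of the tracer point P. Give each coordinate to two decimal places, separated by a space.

A=(0,0), D=(10.00,0)
B = A + 3.00·(cos122°, sin122°) = (-1.5898, 2.5441)
|BD| = 11.8657
circle(B,8.00) ∩ circle(D,7.00): a=6.5649, h=4.5718
  candidates: C₊=(5.8027,5.6021) cross=54.248; C₋=(3.8422,-3.3290) cross=-54.248
  mode + wants cross > 0 → take C=(5.8027,5.6021) (cross=54.248)
ex = (C−B)/|BC| = (0.9241,0.3822); ey = (-0.3822,0.9241)
P = B + 1.86·ex + 3.29·ey = (-1.1286,6.2953)

-1.13 6.30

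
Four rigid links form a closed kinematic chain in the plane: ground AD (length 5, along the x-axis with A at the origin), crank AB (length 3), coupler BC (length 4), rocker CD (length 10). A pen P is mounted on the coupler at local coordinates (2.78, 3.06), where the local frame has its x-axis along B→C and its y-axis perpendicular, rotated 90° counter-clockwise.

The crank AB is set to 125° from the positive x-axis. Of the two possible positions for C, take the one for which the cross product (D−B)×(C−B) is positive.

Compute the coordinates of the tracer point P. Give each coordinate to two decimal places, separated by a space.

A=(0,0), D=(5.00,0)
B = A + 3.00·(cos125°, sin125°) = (-1.7207, 2.4575)
|BD| = 7.1559
circle(B,4.00) ∩ circle(D,10.00): a=-2.2913, h=3.2787
  candidates: C₊=(-2.7467,6.3236) cross=23.462; C₋=(-4.9986,0.1650) cross=-23.462
  mode + wants cross > 0 → take C=(-2.7467,6.3236) (cross=23.462)
ex = (C−B)/|BC| = (-0.2565,0.9665); ey = (-0.9665,-0.2565)
P = B + 2.78·ex + 3.06·ey = (-5.3914,4.3596)

-5.39 4.36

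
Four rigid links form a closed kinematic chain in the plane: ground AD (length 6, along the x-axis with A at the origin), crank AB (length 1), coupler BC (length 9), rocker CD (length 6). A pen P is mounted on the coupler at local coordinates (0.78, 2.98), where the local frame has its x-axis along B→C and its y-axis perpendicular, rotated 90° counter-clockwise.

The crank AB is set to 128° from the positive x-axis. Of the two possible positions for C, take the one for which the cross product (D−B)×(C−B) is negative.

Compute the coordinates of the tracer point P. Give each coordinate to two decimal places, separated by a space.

A=(0,0), D=(6.00,0)
B = A + 1.00·(cos128°, sin128°) = (-0.6157, 0.7880)
|BD| = 6.6624
circle(B,9.00) ∩ circle(D,6.00): a=6.7084, h=5.9998
  candidates: C₊=(6.7553,5.9523) cross=39.973; C₋=(5.3360,-5.9631) cross=-39.973
  mode - wants cross < 0 → take C=(5.3360,-5.9631) (cross=-39.973)
ex = (C−B)/|BC| = (0.6613,-0.7501); ey = (0.7501,0.6613)
P = B + 0.78·ex + 2.98·ey = (2.1355,2.1736)

2.14 2.17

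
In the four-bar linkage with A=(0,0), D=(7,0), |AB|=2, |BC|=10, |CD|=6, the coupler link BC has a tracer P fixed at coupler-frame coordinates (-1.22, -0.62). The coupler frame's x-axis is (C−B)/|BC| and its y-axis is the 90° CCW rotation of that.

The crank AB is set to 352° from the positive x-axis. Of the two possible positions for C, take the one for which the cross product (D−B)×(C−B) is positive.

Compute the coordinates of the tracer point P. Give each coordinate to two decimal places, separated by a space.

A=(0,0), D=(7.00,0)
B = A + 2.00·(cos352°, sin352°) = (1.9805, -0.2783)
|BD| = 5.0272
circle(B,10.00) ∩ circle(D,6.00): a=8.8790, h=4.6004
  candidates: C₊=(10.5912,4.8066) cross=23.127; C₋=(11.1006,-4.3801) cross=-23.127
  mode + wants cross > 0 → take C=(10.5912,4.8066) (cross=23.127)
ex = (C−B)/|BC| = (0.8611,0.5085); ey = (-0.5085,0.8611)
P = B + -1.22·ex + -0.62·ey = (1.2453,-1.4326)

1.25 -1.43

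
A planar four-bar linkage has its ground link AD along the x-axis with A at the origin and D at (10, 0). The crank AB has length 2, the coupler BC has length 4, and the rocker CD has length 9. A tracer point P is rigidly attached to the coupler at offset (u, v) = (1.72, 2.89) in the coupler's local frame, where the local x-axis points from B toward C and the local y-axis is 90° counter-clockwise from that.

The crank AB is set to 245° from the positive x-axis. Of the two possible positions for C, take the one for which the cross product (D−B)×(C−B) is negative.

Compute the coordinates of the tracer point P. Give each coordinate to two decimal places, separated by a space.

A=(0,0), D=(10.00,0)
B = A + 2.00·(cos245°, sin245°) = (-0.8452, -1.8126)
|BD| = 10.9957
circle(B,4.00) ∩ circle(D,9.00): a=2.5421, h=3.0883
  candidates: C₊=(1.1530,1.6525) cross=33.958; C₋=(2.1712,-4.4396) cross=-33.958
  mode - wants cross < 0 → take C=(2.1712,-4.4396) (cross=-33.958)
ex = (C−B)/|BC| = (0.7541,-0.6567); ey = (0.6567,0.7541)
P = B + 1.72·ex + 2.89·ey = (2.3498,-0.7628)

2.35 -0.76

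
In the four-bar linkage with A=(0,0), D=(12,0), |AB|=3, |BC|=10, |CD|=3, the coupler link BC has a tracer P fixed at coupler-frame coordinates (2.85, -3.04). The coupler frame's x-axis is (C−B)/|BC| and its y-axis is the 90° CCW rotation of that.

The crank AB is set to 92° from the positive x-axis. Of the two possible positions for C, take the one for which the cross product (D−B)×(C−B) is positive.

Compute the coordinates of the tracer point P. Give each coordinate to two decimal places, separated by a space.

2.46 -0.29

A=(0,0), D=(12.00,0)
B = A + 3.00·(cos92°, sin92°) = (-0.1047, 2.9982)
|BD| = 12.4705
circle(B,10.00) ∩ circle(D,3.00): a=9.8839, h=1.5197
  candidates: C₊=(9.8546,2.0970) cross=18.951; C₋=(9.1239,-0.8532) cross=-18.951
  mode + wants cross > 0 → take C=(9.8546,2.0970) (cross=18.951)
ex = (C−B)/|BC| = (0.9959,-0.0901); ey = (0.0901,0.9959)
P = B + 2.85·ex + -3.04·ey = (2.4597,-0.2863)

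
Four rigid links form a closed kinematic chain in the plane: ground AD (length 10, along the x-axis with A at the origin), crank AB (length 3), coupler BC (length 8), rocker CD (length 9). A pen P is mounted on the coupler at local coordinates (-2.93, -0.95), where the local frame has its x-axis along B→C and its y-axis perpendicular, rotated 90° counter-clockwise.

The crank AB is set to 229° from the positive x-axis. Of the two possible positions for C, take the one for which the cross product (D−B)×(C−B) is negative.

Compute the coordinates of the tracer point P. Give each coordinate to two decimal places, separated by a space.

-4.88 -1.26

A=(0,0), D=(10.00,0)
B = A + 3.00·(cos229°, sin229°) = (-1.9682, -2.2641)
|BD| = 12.1805
circle(B,8.00) ∩ circle(D,9.00): a=5.3924, h=5.9095
  candidates: C₊=(2.2318,4.5447) cross=71.980; C₋=(4.4287,-7.0683) cross=-71.980
  mode - wants cross < 0 → take C=(4.4287,-7.0683) (cross=-71.980)
ex = (C−B)/|BC| = (0.7996,-0.6005); ey = (0.6005,0.7996)
P = B + -2.93·ex + -0.95·ey = (-4.8815,-1.2642)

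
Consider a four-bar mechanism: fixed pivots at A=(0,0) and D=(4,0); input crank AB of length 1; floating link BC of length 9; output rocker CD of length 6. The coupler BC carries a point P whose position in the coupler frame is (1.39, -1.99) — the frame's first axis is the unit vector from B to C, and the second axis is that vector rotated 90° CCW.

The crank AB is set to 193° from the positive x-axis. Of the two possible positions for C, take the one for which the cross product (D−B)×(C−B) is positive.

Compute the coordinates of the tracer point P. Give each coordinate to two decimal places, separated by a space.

1.38 -0.80

A=(0,0), D=(4.00,0)
B = A + 1.00·(cos193°, sin193°) = (-0.9744, -0.2250)
|BD| = 4.9795
circle(B,9.00) ∩ circle(D,6.00): a=7.0083, h=5.6466
  candidates: C₊=(5.7717,5.7325) cross=28.117; C₋=(6.2819,-5.5492) cross=-28.117
  mode + wants cross > 0 → take C=(5.7717,5.7325) (cross=28.117)
ex = (C−B)/|BC| = (0.7496,0.6619); ey = (-0.6619,0.7496)
P = B + 1.39·ex + -1.99·ey = (1.3848,-0.7965)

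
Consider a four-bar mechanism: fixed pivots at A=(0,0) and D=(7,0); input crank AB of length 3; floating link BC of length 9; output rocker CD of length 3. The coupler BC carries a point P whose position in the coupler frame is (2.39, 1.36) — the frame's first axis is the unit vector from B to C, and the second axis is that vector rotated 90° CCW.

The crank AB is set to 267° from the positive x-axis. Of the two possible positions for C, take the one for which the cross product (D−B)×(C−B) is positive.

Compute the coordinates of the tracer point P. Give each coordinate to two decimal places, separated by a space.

0.73 -0.39

A=(0,0), D=(7.00,0)
B = A + 3.00·(cos267°, sin267°) = (-0.1570, -2.9959)
|BD| = 7.7587
circle(B,9.00) ∩ circle(D,3.00): a=8.5193, h=2.9020
  candidates: C₊=(6.5810,2.9706) cross=22.516; C₋=(8.8221,-2.3833) cross=-22.516
  mode + wants cross > 0 → take C=(6.5810,2.9706) (cross=22.516)
ex = (C−B)/|BC| = (0.7487,0.6629); ey = (-0.6629,0.7487)
P = B + 2.39·ex + 1.36·ey = (0.7307,-0.3933)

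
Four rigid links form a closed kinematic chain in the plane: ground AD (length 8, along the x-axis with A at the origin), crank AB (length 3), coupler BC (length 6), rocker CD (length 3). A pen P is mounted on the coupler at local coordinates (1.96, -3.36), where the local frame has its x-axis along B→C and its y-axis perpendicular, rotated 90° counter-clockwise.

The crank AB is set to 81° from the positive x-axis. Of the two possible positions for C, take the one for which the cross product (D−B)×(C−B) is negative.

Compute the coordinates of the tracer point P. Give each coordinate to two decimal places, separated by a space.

A=(0,0), D=(8.00,0)
B = A + 3.00·(cos81°, sin81°) = (0.4693, 2.9631)
|BD| = 8.0927
circle(B,6.00) ∩ circle(D,3.00): a=5.7145, h=1.8288
  candidates: C₊=(6.4566,2.5725) cross=14.800; C₋=(5.1174,-0.8310) cross=-14.800
  mode - wants cross < 0 → take C=(5.1174,-0.8310) (cross=-14.800)
ex = (C−B)/|BC| = (0.7747,-0.6324); ey = (0.6324,0.7747)
P = B + 1.96·ex + -3.36·ey = (-0.1370,-0.8793)

-0.14 -0.88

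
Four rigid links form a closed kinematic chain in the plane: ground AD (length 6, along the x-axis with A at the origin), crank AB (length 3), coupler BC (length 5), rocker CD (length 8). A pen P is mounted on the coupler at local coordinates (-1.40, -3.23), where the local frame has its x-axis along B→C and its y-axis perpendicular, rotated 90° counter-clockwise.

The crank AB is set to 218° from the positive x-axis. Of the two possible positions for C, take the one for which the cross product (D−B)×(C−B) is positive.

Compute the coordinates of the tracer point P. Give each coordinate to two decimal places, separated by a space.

A=(0,0), D=(6.00,0)
B = A + 3.00·(cos218°, sin218°) = (-2.3640, -1.8470)
|BD| = 8.5655
circle(B,5.00) ∩ circle(D,8.00): a=2.0062, h=4.5799
  candidates: C₊=(-1.3926,3.0577) cross=39.229; C₋=(0.5825,-5.8865) cross=-39.229
  mode + wants cross > 0 → take C=(-1.3926,3.0577) (cross=39.229)
ex = (C−B)/|BC| = (0.1943,0.9809); ey = (-0.9809,0.1943)
P = B + -1.40·ex + -3.23·ey = (0.5324,-3.8479)

0.53 -3.85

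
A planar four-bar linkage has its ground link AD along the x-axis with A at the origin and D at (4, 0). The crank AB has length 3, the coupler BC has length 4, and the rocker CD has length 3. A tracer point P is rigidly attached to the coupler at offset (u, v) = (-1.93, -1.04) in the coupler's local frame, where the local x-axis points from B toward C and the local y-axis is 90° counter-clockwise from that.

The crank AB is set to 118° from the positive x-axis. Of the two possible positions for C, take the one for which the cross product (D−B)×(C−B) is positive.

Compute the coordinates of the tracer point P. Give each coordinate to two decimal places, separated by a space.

-3.34 1.61

A=(0,0), D=(4.00,0)
B = A + 3.00·(cos118°, sin118°) = (-1.4084, 2.6488)
|BD| = 6.0222
circle(B,4.00) ∩ circle(D,3.00): a=3.5923, h=1.7594
  candidates: C₊=(2.5916,2.6488) cross=10.595; C₋=(1.0439,-0.5113) cross=-10.595
  mode + wants cross > 0 → take C=(2.5916,2.6488) (cross=10.595)
ex = (C−B)/|BC| = (1.0000,0.0000); ey = (-0.0000,1.0000)
P = B + -1.93·ex + -1.04·ey = (-3.3384,1.6088)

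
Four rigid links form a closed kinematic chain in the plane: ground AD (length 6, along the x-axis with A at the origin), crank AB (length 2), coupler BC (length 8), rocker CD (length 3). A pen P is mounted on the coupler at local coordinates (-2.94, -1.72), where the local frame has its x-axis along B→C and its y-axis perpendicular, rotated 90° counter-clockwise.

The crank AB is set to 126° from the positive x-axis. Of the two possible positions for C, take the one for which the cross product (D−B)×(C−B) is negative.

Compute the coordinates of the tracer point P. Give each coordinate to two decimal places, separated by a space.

A=(0,0), D=(6.00,0)
B = A + 2.00·(cos126°, sin126°) = (-1.1756, 1.6180)
|BD| = 7.3557
circle(B,8.00) ∩ circle(D,3.00): a=7.4164, h=2.9994
  candidates: C₊=(6.7190,2.9126) cross=22.063; C₋=(5.3995,-2.9393) cross=-22.063
  mode - wants cross < 0 → take C=(5.3995,-2.9393) (cross=-22.063)
ex = (C−B)/|BC| = (0.8219,-0.5697); ey = (0.5697,0.8219)
P = B + -2.94·ex + -1.72·ey = (-4.5717,1.8792)

-4.57 1.88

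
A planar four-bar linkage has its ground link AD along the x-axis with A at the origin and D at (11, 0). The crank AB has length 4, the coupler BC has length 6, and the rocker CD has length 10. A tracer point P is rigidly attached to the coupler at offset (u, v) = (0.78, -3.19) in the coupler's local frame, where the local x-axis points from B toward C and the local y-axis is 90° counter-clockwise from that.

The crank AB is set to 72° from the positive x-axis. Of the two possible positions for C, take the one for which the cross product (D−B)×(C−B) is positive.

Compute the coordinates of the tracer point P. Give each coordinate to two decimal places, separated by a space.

A=(0,0), D=(11.00,0)
B = A + 4.00·(cos72°, sin72°) = (1.2361, 3.8042)
|BD| = 10.4789
circle(B,6.00) ∩ circle(D,10.00): a=2.1857, h=5.5877
  candidates: C₊=(5.3012,8.2173) cross=58.553; C₋=(1.2440,-2.1958) cross=-58.553
  mode + wants cross > 0 → take C=(5.3012,8.2173) (cross=58.553)
ex = (C−B)/|BC| = (0.6775,0.7355); ey = (-0.7355,0.6775)
P = B + 0.78·ex + -3.19·ey = (4.1108,2.2166)

4.11 2.22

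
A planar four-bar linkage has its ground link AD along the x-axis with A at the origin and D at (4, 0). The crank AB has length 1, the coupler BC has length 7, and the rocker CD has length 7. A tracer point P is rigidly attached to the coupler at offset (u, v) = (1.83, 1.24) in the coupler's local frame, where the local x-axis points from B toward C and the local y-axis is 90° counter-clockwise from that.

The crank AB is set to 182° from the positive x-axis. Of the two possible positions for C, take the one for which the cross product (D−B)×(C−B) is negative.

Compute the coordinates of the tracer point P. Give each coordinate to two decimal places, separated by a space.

A=(0,0), D=(4.00,0)
B = A + 1.00·(cos182°, sin182°) = (-0.9994, -0.0349)
|BD| = 4.9995
circle(B,7.00) ∩ circle(D,7.00): a=2.4998, h=6.5384
  candidates: C₊=(1.4547,6.5208) cross=32.689; C₋=(1.5459,-6.5557) cross=-32.689
  mode - wants cross < 0 → take C=(1.5459,-6.5557) (cross=-32.689)
ex = (C−B)/|BC| = (0.3636,-0.9315); ey = (0.9315,0.3636)
P = B + 1.83·ex + 1.24·ey = (0.8212,-1.2887)

0.82 -1.29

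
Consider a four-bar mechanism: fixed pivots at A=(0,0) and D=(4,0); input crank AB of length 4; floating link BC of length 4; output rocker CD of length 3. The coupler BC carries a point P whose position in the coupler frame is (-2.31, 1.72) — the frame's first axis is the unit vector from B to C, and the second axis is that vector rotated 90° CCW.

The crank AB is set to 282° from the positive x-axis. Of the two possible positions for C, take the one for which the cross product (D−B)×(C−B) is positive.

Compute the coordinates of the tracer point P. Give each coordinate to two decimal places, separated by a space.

-0.98 -6.15

A=(0,0), D=(4.00,0)
B = A + 4.00·(cos282°, sin282°) = (0.8316, -3.9126)
|BD| = 5.0346
circle(B,4.00) ∩ circle(D,3.00): a=3.2125, h=2.3833
  candidates: C₊=(1.0012,0.0838) cross=11.999; C₋=(4.7055,-2.9159) cross=-11.999
  mode + wants cross > 0 → take C=(1.0012,0.0838) (cross=11.999)
ex = (C−B)/|BC| = (0.0424,0.9991); ey = (-0.9991,0.0424)
P = B + -2.31·ex + 1.72·ey = (-0.9847,-6.1476)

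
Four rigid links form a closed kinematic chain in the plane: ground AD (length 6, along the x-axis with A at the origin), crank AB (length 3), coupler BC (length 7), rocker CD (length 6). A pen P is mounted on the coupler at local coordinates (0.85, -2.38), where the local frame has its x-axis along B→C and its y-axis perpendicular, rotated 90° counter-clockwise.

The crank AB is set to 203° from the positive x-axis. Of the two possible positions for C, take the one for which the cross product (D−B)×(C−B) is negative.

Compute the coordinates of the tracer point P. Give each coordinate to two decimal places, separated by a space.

-3.43 -3.61

A=(0,0), D=(6.00,0)
B = A + 3.00·(cos203°, sin203°) = (-2.7615, -1.1722)
|BD| = 8.8396
circle(B,7.00) ∩ circle(D,6.00): a=5.1551, h=4.7355
  candidates: C₊=(1.7201,4.2051) cross=41.860; C₋=(2.9760,-5.1822) cross=-41.860
  mode - wants cross < 0 → take C=(2.9760,-5.1822) (cross=-41.860)
ex = (C−B)/|BC| = (0.8197,-0.5729); ey = (0.5729,0.8197)
P = B + 0.85·ex + -2.38·ey = (-3.4282,-3.6099)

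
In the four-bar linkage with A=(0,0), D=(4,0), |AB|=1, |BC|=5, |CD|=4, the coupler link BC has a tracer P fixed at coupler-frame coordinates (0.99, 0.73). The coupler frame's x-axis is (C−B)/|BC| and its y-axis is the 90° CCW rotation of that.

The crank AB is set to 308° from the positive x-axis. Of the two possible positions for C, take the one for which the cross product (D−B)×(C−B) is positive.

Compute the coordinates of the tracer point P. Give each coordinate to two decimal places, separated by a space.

A=(0,0), D=(4.00,0)
B = A + 1.00·(cos308°, sin308°) = (0.6157, -0.7880)
|BD| = 3.4749
circle(B,5.00) ∩ circle(D,4.00): a=3.0324, h=3.9755
  candidates: C₊=(2.6676,3.7716) cross=13.814; C₋=(4.4706,-3.9722) cross=-13.814
  mode + wants cross > 0 → take C=(2.6676,3.7716) (cross=13.814)
ex = (C−B)/|BC| = (0.4104,0.9119); ey = (-0.9119,0.4104)
P = B + 0.99·ex + 0.73·ey = (0.3562,0.4144)

0.36 0.41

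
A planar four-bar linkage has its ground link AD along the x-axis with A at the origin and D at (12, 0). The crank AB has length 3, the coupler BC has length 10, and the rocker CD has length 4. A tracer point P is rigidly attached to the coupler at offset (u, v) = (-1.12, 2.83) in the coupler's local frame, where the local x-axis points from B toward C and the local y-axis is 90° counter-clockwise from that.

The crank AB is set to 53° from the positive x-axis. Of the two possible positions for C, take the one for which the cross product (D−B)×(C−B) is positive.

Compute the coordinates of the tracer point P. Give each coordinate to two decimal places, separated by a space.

0.25 5.01

A=(0,0), D=(12.00,0)
B = A + 3.00·(cos53°, sin53°) = (1.8054, 2.3959)
|BD| = 10.4723
circle(B,10.00) ∩ circle(D,4.00): a=9.2467, h=3.8076
  candidates: C₊=(11.6781,3.9870) cross=39.875; C₋=(9.9358,-3.4262) cross=-39.875
  mode + wants cross > 0 → take C=(11.6781,3.9870) (cross=39.875)
ex = (C−B)/|BC| = (0.9873,0.1591); ey = (-0.1591,0.9873)
P = B + -1.12·ex + 2.83·ey = (0.2494,5.0116)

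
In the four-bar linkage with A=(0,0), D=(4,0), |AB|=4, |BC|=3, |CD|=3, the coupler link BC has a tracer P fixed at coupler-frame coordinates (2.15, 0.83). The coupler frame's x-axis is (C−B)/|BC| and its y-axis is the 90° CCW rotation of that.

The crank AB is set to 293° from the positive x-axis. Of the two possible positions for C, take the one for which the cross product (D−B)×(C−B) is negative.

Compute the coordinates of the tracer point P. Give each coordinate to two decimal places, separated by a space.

A=(0,0), D=(4.00,0)
B = A + 4.00·(cos293°, sin293°) = (1.5629, -3.6820)
|BD| = 4.4155
circle(B,3.00) ∩ circle(D,3.00): a=2.2077, h=2.0312
  candidates: C₊=(1.0877,-0.7199) cross=8.969; C₋=(4.4753,-2.9621) cross=-8.969
  mode - wants cross < 0 → take C=(4.4753,-2.9621) (cross=-8.969)
ex = (C−B)/|BC| = (0.9708,0.2400); ey = (-0.2400,0.9708)
P = B + 2.15·ex + 0.83·ey = (3.4509,-2.3603)

3.45 -2.36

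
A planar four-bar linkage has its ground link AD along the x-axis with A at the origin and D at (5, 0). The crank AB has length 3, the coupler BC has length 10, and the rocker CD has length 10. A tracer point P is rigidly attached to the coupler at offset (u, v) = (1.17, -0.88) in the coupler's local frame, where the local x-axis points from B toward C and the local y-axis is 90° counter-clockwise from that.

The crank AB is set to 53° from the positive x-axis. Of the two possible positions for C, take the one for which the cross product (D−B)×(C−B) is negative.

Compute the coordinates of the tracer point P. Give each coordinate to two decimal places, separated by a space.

0.51 1.72

A=(0,0), D=(5.00,0)
B = A + 3.00·(cos53°, sin53°) = (1.8054, 2.3959)
|BD| = 3.9932
circle(B,10.00) ∩ circle(D,10.00): a=1.9966, h=9.7987
  candidates: C₊=(9.2819,9.0369) cross=39.128; C₋=(-2.4765,-6.6410) cross=-39.128
  mode - wants cross < 0 → take C=(-2.4765,-6.6410) (cross=-39.128)
ex = (C−B)/|BC| = (-0.4282,-0.9037); ey = (0.9037,-0.4282)
P = B + 1.17·ex + -0.88·ey = (0.5092,1.7154)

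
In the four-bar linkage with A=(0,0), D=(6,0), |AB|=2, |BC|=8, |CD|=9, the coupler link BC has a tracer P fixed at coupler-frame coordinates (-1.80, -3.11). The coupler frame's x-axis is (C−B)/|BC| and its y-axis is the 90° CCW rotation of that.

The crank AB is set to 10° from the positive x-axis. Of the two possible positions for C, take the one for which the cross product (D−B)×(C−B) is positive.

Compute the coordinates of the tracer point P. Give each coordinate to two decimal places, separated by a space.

4.93 -1.68

A=(0,0), D=(6.00,0)
B = A + 2.00·(cos10°, sin10°) = (1.9696, 0.3473)
|BD| = 4.0453
circle(B,8.00) ∩ circle(D,9.00): a=-0.0785, h=7.9996
  candidates: C₊=(2.5782,8.3241) cross=32.361; C₋=(1.2046,-7.6160) cross=-32.361
  mode + wants cross > 0 → take C=(2.5782,8.3241) (cross=32.361)
ex = (C−B)/|BC| = (0.0761,0.9971); ey = (-0.9971,0.0761)
P = B + -1.80·ex + -3.11·ey = (4.9337,-1.6841)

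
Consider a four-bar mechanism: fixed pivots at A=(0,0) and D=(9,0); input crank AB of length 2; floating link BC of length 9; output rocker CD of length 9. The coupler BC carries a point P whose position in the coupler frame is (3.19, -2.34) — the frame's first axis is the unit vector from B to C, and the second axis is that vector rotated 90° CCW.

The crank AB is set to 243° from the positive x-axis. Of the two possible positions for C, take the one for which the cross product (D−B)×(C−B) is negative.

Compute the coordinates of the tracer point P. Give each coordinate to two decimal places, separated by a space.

A=(0,0), D=(9.00,0)
B = A + 2.00·(cos243°, sin243°) = (-0.9080, -1.7820)
|BD| = 10.0670
circle(B,9.00) ∩ circle(D,9.00): a=5.0335, h=7.4608
  candidates: C₊=(2.7253,6.4520) cross=75.108; C₋=(5.3667,-8.2340) cross=-75.108
  mode - wants cross < 0 → take C=(5.3667,-8.2340) (cross=-75.108)
ex = (C−B)/|BC| = (0.6972,-0.7169); ey = (0.7169,0.6972)
P = B + 3.19·ex + -2.34·ey = (-0.3615,-5.7003)

-0.36 -5.70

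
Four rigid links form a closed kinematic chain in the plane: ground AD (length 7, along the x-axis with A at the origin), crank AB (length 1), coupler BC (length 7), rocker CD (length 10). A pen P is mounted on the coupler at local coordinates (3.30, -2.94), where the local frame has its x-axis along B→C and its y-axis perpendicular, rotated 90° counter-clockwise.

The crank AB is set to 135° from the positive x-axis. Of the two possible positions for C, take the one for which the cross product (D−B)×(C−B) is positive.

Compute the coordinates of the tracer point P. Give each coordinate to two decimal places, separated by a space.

A=(0,0), D=(7.00,0)
B = A + 1.00·(cos135°, sin135°) = (-0.7071, 0.7071)
|BD| = 7.7395
circle(B,7.00) ∩ circle(D,10.00): a=0.5749, h=6.9763
  candidates: C₊=(0.5028,7.6017) cross=53.993; C₋=(-0.7720,-6.2926) cross=-53.993
  mode + wants cross > 0 → take C=(0.5028,7.6017) (cross=53.993)
ex = (C−B)/|BC| = (0.1728,0.9849); ey = (-0.9849,0.1728)
P = B + 3.30·ex + -2.94·ey = (2.7590,3.4493)

2.76 3.45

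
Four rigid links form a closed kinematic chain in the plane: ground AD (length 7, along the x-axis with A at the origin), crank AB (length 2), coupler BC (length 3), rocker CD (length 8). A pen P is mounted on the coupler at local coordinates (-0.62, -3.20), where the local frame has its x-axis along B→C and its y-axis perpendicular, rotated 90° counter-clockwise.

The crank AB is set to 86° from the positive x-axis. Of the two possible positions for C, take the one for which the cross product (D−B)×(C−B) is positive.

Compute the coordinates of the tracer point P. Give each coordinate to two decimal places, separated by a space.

A=(0,0), D=(7.00,0)
B = A + 2.00·(cos86°, sin86°) = (0.1395, 1.9951)
|BD| = 7.1447
circle(B,3.00) ∩ circle(D,8.00): a=-0.2767, h=2.9872
  candidates: C₊=(0.7080,4.9408) cross=21.343; C₋=(-0.9603,-0.7960) cross=-21.343
  mode + wants cross > 0 → take C=(0.7080,4.9408) (cross=21.343)
ex = (C−B)/|BC| = (0.1895,0.9819); ey = (-0.9819,0.1895)
P = B + -0.62·ex + -3.20·ey = (3.1640,0.7799)

3.16 0.78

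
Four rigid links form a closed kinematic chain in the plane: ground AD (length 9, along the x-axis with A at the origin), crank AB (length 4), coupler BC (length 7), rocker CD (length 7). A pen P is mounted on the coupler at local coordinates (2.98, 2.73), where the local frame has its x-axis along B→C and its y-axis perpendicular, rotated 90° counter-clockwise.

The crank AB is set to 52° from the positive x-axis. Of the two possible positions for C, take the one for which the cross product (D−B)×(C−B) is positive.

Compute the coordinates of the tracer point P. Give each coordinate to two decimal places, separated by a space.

A=(0,0), D=(9.00,0)
B = A + 4.00·(cos52°, sin52°) = (2.4626, 3.1520)
|BD| = 7.2576
circle(B,7.00) ∩ circle(D,7.00): a=3.6288, h=5.9860
  candidates: C₊=(8.3311,6.9680) cross=43.444; C₋=(3.1315,-3.8159) cross=-43.444
  mode + wants cross > 0 → take C=(8.3311,6.9680) (cross=43.444)
ex = (C−B)/|BC| = (0.8384,0.5451); ey = (-0.5451,0.8384)
P = B + 2.98·ex + 2.73·ey = (3.4727,7.0652)

3.47 7.07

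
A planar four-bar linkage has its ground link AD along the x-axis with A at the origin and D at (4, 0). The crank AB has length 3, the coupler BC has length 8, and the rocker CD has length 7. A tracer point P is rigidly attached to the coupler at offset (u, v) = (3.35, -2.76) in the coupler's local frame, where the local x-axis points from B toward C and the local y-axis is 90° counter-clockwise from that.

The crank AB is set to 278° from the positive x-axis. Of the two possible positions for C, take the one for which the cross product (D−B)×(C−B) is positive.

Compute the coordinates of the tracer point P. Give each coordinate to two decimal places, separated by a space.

A=(0,0), D=(4.00,0)
B = A + 3.00·(cos278°, sin278°) = (0.4175, -2.9708)
|BD| = 4.6540
circle(B,8.00) ∩ circle(D,7.00): a=3.9385, h=6.9633
  candidates: C₊=(-0.9957,4.9034) cross=32.407; C₋=(7.8942,-5.8168) cross=-32.407
  mode + wants cross > 0 → take C=(-0.9957,4.9034) (cross=32.407)
ex = (C−B)/|BC| = (-0.1766,0.9843); ey = (-0.9843,-0.1766)
P = B + 3.35·ex + -2.76·ey = (2.5423,0.8141)

2.54 0.81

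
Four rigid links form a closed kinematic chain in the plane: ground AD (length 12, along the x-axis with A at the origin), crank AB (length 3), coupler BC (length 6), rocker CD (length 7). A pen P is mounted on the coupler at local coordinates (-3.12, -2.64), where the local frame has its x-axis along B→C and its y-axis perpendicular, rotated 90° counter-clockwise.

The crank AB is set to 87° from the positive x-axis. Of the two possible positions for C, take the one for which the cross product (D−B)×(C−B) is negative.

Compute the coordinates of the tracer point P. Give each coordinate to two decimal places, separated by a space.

A=(0,0), D=(12.00,0)
B = A + 3.00·(cos87°, sin87°) = (0.1570, 2.9959)
|BD| = 12.2160
circle(B,6.00) ∩ circle(D,7.00): a=5.5759, h=2.2156
  candidates: C₊=(6.1060,3.7764) cross=27.066; C₋=(5.0193,-0.5195) cross=-27.066
  mode - wants cross < 0 → take C=(5.0193,-0.5195) (cross=-27.066)
ex = (C−B)/|BC| = (0.8104,-0.5859); ey = (0.5859,0.8104)
P = B + -3.12·ex + -2.64·ey = (-3.9182,2.6845)

-3.92 2.68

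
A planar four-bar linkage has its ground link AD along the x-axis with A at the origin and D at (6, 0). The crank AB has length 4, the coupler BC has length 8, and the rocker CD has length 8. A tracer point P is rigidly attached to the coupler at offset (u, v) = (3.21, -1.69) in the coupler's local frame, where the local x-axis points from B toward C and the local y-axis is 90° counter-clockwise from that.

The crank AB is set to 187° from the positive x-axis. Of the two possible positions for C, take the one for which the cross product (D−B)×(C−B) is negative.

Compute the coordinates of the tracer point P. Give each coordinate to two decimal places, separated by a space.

-3.12 -4.01

A=(0,0), D=(6.00,0)
B = A + 4.00·(cos187°, sin187°) = (-3.9702, -0.4875)
|BD| = 9.9821
circle(B,8.00) ∩ circle(D,8.00): a=4.9910, h=6.2522
  candidates: C₊=(0.7096,6.0010) cross=62.410; C₋=(1.3202,-6.4884) cross=-62.410
  mode - wants cross < 0 → take C=(1.3202,-6.4884) (cross=-62.410)
ex = (C−B)/|BC| = (0.6613,-0.7501); ey = (0.7501,0.6613)
P = B + 3.21·ex + -1.69·ey = (-3.1151,-4.0130)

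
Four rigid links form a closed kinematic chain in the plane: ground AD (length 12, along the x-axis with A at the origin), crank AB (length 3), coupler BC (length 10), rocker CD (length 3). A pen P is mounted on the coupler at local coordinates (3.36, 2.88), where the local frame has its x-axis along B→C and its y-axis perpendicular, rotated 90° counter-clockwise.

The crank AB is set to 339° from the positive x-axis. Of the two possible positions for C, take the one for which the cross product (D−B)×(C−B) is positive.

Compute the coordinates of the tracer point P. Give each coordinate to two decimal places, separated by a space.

A=(0,0), D=(12.00,0)
B = A + 3.00·(cos339°, sin339°) = (2.8007, -1.0751)
|BD| = 9.2619
circle(B,10.00) ∩ circle(D,3.00): a=9.5435, h=2.9867
  candidates: C₊=(11.9331,2.9993) cross=27.663; C₋=(12.6265,-2.9339) cross=-27.663
  mode + wants cross > 0 → take C=(11.9331,2.9993) (cross=27.663)
ex = (C−B)/|BC| = (0.9132,0.4074); ey = (-0.4074,0.9132)
P = B + 3.36·ex + 2.88·ey = (4.6958,2.9240)

4.70 2.92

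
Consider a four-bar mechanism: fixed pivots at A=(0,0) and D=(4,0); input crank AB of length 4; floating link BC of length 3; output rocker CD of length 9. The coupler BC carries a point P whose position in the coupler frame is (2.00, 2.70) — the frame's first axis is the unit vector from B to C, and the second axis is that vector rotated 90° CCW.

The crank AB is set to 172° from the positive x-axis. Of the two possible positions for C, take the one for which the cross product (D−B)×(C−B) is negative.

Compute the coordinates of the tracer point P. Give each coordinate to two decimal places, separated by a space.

A=(0,0), D=(4.00,0)
B = A + 4.00·(cos172°, sin172°) = (-3.9611, 0.5567)
|BD| = 7.9805
circle(B,3.00) ∩ circle(D,9.00): a=-0.5207, h=2.9545
  candidates: C₊=(-4.2744,3.5403) cross=23.578; C₋=(-4.6866,-2.3542) cross=-23.578
  mode - wants cross < 0 → take C=(-4.6866,-2.3542) (cross=-23.578)
ex = (C−B)/|BC| = (-0.2419,-0.9703); ey = (0.9703,-0.2419)
P = B + 2.00·ex + 2.70·ey = (-1.8249,-2.0369)

-1.82 -2.04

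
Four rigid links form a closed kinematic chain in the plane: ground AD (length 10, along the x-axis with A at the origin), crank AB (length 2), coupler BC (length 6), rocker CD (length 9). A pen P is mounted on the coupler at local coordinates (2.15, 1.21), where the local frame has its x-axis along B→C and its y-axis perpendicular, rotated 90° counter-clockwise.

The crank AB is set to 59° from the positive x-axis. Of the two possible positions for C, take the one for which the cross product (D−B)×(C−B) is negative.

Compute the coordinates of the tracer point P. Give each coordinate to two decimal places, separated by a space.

A=(0,0), D=(10.00,0)
B = A + 2.00·(cos59°, sin59°) = (1.0301, 1.7143)
|BD| = 9.1323
circle(B,6.00) ∩ circle(D,9.00): a=2.1023, h=5.6196
  candidates: C₊=(4.1500,6.8394) cross=51.320; C₋=(2.0401,-4.2000) cross=-51.320
  mode - wants cross < 0 → take C=(2.0401,-4.2000) (cross=-51.320)
ex = (C−B)/|BC| = (0.1683,-0.9857); ey = (0.9857,0.1683)
P = B + 2.15·ex + 1.21·ey = (2.5847,-0.2013)

2.58 -0.20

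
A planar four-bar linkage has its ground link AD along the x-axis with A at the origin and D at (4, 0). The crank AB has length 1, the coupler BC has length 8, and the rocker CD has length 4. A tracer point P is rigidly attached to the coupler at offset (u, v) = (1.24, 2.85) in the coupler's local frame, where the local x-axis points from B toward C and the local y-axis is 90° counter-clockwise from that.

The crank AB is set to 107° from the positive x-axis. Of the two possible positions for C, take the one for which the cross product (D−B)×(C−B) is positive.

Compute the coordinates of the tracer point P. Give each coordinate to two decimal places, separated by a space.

A=(0,0), D=(4.00,0)
B = A + 1.00·(cos107°, sin107°) = (-0.2924, 0.9563)
|BD| = 4.3976
circle(B,8.00) ∩ circle(D,4.00): a=7.6563, h=2.3197
  candidates: C₊=(7.6852,1.5555) cross=10.201; C₋=(6.6763,-2.9728) cross=-10.201
  mode + wants cross > 0 → take C=(7.6852,1.5555) (cross=10.201)
ex = (C−B)/|BC| = (0.9972,0.0749); ey = (-0.0749,0.9972)
P = B + 1.24·ex + 2.85·ey = (0.7307,3.8912)

0.73 3.89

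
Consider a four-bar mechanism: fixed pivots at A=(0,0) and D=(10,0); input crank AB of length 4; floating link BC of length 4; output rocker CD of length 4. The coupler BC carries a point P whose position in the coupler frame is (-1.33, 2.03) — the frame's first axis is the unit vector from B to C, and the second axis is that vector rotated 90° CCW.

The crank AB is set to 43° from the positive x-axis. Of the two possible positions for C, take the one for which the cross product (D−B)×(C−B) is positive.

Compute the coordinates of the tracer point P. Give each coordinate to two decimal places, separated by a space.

1.68 4.81

A=(0,0), D=(10.00,0)
B = A + 4.00·(cos43°, sin43°) = (2.9254, 2.7280)
|BD| = 7.5823
circle(B,4.00) ∩ circle(D,4.00): a=3.7912, h=1.2756
  candidates: C₊=(6.9216,2.5541) cross=9.672; C₋=(6.0038,0.1738) cross=-9.672
  mode + wants cross > 0 → take C=(6.9216,2.5541) (cross=9.672)
ex = (C−B)/|BC| = (0.9991,-0.0435); ey = (0.0435,0.9991)
P = B + -1.33·ex + 2.03·ey = (1.6849,4.8139)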